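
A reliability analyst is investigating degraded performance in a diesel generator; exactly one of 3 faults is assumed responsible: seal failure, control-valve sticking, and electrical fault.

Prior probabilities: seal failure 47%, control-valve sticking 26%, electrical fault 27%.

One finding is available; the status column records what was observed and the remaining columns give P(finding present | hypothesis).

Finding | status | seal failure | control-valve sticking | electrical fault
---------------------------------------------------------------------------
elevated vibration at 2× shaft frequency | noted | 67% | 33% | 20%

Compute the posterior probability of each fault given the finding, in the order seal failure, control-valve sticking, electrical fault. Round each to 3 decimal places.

0.693, 0.189, 0.119

By Bayes' rule, the unnormalized weight for each hypothesis is prior × likelihood:
  seal failure: 0.47 × 0.67 = 0.3149
  control-valve sticking: 0.26 × 0.33 = 0.0858
  electrical fault: 0.27 × 0.20 = 0.054
Normalizing constant Z = 0.3149 + 0.0858 + 0.054 = 0.4547.
P(seal failure | evidence) = 0.3149 / 0.4547 ≈ 0.693
P(control-valve sticking | evidence) = 0.0858 / 0.4547 ≈ 0.189
P(electrical fault | evidence) = 0.054 / 0.4547 ≈ 0.119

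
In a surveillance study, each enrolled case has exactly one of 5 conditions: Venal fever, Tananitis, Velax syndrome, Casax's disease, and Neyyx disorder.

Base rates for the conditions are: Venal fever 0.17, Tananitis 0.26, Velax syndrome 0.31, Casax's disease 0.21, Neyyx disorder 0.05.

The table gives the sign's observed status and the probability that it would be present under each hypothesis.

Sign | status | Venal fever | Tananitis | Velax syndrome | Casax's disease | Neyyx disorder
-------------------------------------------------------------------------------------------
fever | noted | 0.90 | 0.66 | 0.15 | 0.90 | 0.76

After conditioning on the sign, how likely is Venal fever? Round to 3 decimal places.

0.256

Multiply each prior by the likelihood of the sign:
  Venal fever: 0.17 × 0.90 = 0.153
  Tananitis: 0.26 × 0.66 = 0.1716
  Velax syndrome: 0.31 × 0.15 = 0.0465
  Casax's disease: 0.21 × 0.90 = 0.189
  Neyyx disorder: 0.05 × 0.76 = 0.038
Normalizing constant Z = 0.153 + 0.1716 + 0.0465 + 0.189 + 0.038 = 0.5981.
P(Venal fever | evidence) = 0.153 / 0.5981 ≈ 0.256.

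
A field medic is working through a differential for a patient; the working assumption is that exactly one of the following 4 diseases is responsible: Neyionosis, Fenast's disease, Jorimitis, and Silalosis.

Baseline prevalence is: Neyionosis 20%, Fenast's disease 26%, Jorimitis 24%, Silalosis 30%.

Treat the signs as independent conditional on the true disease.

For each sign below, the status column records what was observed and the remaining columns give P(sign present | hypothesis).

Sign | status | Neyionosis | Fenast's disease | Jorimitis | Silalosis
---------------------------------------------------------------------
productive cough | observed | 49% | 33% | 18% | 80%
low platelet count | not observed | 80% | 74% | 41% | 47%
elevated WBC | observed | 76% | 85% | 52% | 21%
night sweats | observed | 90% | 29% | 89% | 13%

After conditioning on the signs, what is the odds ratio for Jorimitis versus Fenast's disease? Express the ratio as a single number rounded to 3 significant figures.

2.15

Posterior odds equal prior odds times the likelihood ratio; only the two competing hypotheses matter (using 1 − P(present | H) for each absent sign).
  Jorimitis: 0.24 × 0.18 × (1 − 0.41) × 0.52 × 0.89 = 0.011796
  Fenast's disease: 0.26 × 0.33 × (1 − 0.74) × 0.85 × 0.29 = 0.0054989
Posterior odds = 0.011796 / 0.0054989 ≈ 2.15.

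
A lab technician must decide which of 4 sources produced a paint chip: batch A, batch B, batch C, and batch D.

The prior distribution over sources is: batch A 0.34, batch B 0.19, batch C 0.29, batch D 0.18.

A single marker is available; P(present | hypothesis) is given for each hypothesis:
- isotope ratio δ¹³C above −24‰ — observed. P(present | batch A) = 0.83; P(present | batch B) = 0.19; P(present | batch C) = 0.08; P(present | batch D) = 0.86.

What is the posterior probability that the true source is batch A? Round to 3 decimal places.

0.569

Multiply each prior by the likelihood of the marker:
  batch A: 0.34 × 0.83 = 0.2822
  batch B: 0.19 × 0.19 = 0.0361
  batch C: 0.29 × 0.08 = 0.0232
  batch D: 0.18 × 0.86 = 0.1548
Normalizing constant Z = 0.2822 + 0.0361 + 0.0232 + 0.1548 = 0.4963.
P(batch A | evidence) = 0.2822 / 0.4963 ≈ 0.569.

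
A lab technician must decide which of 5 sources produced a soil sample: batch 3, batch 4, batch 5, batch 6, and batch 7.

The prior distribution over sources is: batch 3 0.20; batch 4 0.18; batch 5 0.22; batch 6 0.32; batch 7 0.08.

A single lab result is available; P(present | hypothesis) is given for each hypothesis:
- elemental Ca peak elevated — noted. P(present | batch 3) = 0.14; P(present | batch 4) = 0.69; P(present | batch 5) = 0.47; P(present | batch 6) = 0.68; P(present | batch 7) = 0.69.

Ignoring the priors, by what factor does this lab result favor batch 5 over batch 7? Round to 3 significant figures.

0.681

Likelihood of this lab result under each hypothesis:
  batch 5: 0.47
  batch 7: 0.69
Bayes factor = 0.47 / 0.69 ≈ 0.681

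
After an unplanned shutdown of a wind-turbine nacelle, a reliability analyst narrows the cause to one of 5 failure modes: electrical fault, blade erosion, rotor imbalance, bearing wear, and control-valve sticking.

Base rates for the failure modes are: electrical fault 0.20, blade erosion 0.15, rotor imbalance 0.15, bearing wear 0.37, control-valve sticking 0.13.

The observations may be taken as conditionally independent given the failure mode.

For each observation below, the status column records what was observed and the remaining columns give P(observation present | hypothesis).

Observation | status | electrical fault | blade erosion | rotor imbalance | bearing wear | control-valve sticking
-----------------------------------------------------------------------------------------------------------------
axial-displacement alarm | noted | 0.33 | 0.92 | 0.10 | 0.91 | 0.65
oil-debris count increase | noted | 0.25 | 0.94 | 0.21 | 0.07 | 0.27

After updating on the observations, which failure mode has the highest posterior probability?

Multiply each prior by the joint likelihood of the evidence pattern:
  electrical fault: 0.20 × 0.33 × 0.25 = 0.0165
  blade erosion: 0.15 × 0.92 × 0.94 = 0.12972
  rotor imbalance: 0.15 × 0.10 × 0.21 = 0.00315
  bearing wear: 0.37 × 0.91 × 0.07 = 0.023569
  control-valve sticking: 0.13 × 0.65 × 0.27 = 0.022815
Normalizing constant Z = 0.0165 + 0.12972 + 0.00315 + 0.023569 + 0.022815 = 0.19575.
P(electrical fault | evidence) ≈ 0.0165 / 0.19575 ≈ 0.084
P(blade erosion | evidence) ≈ 0.12972 / 0.19575 ≈ 0.663
P(rotor imbalance | evidence) ≈ 0.00315 / 0.19575 ≈ 0.016
P(bearing wear | evidence) ≈ 0.023569 / 0.19575 ≈ 0.120
P(control-valve sticking | evidence) ≈ 0.022815 / 0.19575 ≈ 0.117
The largest is 0.663, so blade erosion is most probable.

blade erosion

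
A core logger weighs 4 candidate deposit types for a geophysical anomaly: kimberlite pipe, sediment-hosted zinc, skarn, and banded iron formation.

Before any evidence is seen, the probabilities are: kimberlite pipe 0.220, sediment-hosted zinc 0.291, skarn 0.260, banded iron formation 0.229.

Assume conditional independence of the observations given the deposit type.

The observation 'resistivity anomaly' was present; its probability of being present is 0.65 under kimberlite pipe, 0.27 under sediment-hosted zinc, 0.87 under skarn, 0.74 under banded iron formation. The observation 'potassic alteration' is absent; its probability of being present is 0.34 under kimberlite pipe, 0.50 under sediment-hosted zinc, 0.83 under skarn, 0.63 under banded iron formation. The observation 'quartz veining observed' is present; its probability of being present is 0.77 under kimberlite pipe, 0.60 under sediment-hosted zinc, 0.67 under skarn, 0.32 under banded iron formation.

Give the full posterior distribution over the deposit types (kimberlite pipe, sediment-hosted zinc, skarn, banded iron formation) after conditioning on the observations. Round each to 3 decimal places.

For each hypothesis, the unnormalized posterior weight is prior × product of the observation likelihoods (using 1 − P(present | H) for each absent observation):
  kimberlite pipe: 0.220 × 0.65 × (1 − 0.34) × 0.77 = 0.072673
  sediment-hosted zinc: 0.291 × 0.27 × (1 − 0.50) × 0.60 = 0.023571
  skarn: 0.260 × 0.87 × (1 − 0.83) × 0.67 = 0.025764
  banded iron formation: 0.229 × 0.74 × (1 − 0.63) × 0.32 = 0.020064
Normalizing constant Z = 0.072673 + 0.023571 + 0.025764 + 0.020064 = 0.14207.
P(kimberlite pipe | evidence) = 0.072673 / 0.14207 ≈ 0.512
P(sediment-hosted zinc | evidence) = 0.023571 / 0.14207 ≈ 0.166
P(skarn | evidence) = 0.025764 / 0.14207 ≈ 0.181
P(banded iron formation | evidence) = 0.020064 / 0.14207 ≈ 0.141

0.512, 0.166, 0.181, 0.141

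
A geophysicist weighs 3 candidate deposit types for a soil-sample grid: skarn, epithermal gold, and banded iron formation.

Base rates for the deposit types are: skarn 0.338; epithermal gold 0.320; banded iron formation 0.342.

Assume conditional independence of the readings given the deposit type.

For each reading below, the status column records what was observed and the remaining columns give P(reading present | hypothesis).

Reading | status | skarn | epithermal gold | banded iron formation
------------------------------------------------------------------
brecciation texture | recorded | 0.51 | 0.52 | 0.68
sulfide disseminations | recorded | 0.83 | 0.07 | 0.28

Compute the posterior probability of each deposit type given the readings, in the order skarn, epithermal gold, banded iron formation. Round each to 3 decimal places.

Multiply each prior by the joint likelihood of the reading pattern:
  skarn: 0.338 × 0.51 × 0.83 = 0.14308
  epithermal gold: 0.320 × 0.52 × 0.07 = 0.011648
  banded iron formation: 0.342 × 0.68 × 0.28 = 0.065117
Marginal likelihood of the evidence = 0.21984.
P(skarn | evidence) = 0.14308 / 0.21984 ≈ 0.651
P(epithermal gold | evidence) = 0.011648 / 0.21984 ≈ 0.053
P(banded iron formation | evidence) = 0.065117 / 0.21984 ≈ 0.296

0.651, 0.053, 0.296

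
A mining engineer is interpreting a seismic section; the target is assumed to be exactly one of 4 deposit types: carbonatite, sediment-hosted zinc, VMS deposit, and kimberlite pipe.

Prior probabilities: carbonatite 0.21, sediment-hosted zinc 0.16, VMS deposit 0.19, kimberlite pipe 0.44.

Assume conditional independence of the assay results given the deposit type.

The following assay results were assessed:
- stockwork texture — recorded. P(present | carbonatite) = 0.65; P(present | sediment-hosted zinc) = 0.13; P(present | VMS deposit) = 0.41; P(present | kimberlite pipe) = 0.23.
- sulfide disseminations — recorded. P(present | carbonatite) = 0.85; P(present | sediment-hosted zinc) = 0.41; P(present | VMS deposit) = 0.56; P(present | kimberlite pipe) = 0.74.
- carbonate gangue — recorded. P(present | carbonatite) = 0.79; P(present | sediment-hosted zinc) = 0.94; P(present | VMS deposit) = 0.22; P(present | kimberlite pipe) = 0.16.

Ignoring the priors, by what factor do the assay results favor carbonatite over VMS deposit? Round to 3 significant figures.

8.64

Take the product of per-assay result likelihoods under each hypothesis, then divide.
  carbonatite: 0.65 × 0.85 × 0.79 = 0.43648
  VMS deposit: 0.41 × 0.56 × 0.22 = 0.050512
Bayes factor = 0.43648 / 0.050512 ≈ 8.64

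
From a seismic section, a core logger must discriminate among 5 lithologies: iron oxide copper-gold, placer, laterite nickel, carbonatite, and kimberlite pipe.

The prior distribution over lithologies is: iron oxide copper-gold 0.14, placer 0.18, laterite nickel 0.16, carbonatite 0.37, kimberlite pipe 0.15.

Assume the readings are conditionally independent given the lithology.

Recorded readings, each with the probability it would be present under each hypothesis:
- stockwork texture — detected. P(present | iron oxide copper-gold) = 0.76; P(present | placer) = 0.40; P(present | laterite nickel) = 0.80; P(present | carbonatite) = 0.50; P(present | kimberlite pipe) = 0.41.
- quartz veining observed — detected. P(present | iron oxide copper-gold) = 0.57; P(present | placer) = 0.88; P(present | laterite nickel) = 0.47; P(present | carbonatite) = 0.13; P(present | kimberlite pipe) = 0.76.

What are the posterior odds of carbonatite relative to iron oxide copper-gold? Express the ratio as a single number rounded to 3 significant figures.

Unnormalized posterior weight (prior times the reading likelihoods) for each of the two hypotheses:
  carbonatite: 0.37 × 0.50 × 0.13 = 0.02405
  iron oxide copper-gold: 0.14 × 0.76 × 0.57 = 0.060648
Posterior odds = 0.02405 / 0.060648 ≈ 0.397.

0.397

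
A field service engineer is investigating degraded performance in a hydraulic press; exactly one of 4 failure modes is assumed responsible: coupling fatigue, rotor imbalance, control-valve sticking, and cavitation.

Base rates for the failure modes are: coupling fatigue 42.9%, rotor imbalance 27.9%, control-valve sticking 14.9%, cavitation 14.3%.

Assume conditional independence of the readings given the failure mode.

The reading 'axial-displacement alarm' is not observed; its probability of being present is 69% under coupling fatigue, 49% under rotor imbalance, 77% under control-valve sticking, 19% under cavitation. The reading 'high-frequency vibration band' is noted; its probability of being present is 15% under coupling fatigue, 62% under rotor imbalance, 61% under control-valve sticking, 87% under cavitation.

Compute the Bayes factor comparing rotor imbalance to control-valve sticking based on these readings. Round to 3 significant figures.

2.25

Joint likelihood of the reading pattern under each hypothesis (using 1 − P(present | H) for each absent reading):
  rotor imbalance: (1 − 0.49) × 0.62 = 0.3162
  control-valve sticking: (1 − 0.77) × 0.61 = 0.1403
Bayes factor = 0.3162 / 0.1403 ≈ 2.25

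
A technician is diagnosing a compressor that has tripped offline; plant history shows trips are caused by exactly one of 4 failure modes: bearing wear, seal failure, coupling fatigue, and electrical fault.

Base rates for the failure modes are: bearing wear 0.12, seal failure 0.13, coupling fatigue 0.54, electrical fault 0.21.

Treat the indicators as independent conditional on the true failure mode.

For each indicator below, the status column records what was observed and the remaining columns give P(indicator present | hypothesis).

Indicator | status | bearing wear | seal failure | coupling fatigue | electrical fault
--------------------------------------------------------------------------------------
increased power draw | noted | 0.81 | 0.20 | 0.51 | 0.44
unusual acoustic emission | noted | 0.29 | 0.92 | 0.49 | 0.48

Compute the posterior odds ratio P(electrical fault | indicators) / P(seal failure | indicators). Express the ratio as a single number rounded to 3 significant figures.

The normalizing constant cancels in an odds ratio, so compute prior × likelihood for the two hypotheses only:
  electrical fault: 0.21 × 0.44 × 0.48 = 0.044352
  seal failure: 0.13 × 0.20 × 0.92 = 0.02392
Posterior odds = 0.044352 / 0.02392 ≈ 1.85.

1.85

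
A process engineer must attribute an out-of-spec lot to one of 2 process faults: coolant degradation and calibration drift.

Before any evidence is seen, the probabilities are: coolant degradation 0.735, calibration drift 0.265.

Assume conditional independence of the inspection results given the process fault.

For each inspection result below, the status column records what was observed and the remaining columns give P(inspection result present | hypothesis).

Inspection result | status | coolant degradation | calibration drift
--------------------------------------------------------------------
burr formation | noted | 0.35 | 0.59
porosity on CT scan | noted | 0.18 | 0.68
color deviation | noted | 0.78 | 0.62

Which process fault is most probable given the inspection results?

By Bayes' rule with conditional independence, the unnormalized weight for each hypothesis is prior × ∏ likelihoods:
  coolant degradation: 0.735 × 0.35 × 0.18 × 0.78 = 0.036118
  calibration drift: 0.265 × 0.59 × 0.68 × 0.62 = 0.065917
The unnormalized weights sum to 0.10204.
P(coolant degradation | evidence) ≈ 0.036118 / 0.10204 ≈ 0.354
P(calibration drift | evidence) ≈ 0.065917 / 0.10204 ≈ 0.646
The largest is 0.646, so calibration drift is most probable.

calibration drift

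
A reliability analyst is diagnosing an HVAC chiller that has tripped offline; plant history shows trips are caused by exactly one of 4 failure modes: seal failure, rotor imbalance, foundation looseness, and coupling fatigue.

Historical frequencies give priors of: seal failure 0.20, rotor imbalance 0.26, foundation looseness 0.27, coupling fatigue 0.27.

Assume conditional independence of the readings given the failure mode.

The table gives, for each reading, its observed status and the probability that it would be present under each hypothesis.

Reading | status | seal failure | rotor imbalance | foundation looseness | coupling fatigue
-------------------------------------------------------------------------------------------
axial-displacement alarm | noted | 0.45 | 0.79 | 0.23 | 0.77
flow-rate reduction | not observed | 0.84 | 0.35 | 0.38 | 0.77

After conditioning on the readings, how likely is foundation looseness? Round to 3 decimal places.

0.164

For each hypothesis, the unnormalized posterior weight is prior × product of the reading likelihoods (using 1 − P(present | H) for each absent reading):
  seal failure: 0.20 × 0.45 × (1 − 0.84) = 0.0144
  rotor imbalance: 0.26 × 0.79 × (1 − 0.35) = 0.13351
  foundation looseness: 0.27 × 0.23 × (1 − 0.38) = 0.038502
  coupling fatigue: 0.27 × 0.77 × (1 − 0.77) = 0.047817
Normalizing constant Z = 0.0144 + 0.13351 + 0.038502 + 0.047817 = 0.23423.
P(foundation looseness | evidence) = 0.038502 / 0.23423 ≈ 0.164.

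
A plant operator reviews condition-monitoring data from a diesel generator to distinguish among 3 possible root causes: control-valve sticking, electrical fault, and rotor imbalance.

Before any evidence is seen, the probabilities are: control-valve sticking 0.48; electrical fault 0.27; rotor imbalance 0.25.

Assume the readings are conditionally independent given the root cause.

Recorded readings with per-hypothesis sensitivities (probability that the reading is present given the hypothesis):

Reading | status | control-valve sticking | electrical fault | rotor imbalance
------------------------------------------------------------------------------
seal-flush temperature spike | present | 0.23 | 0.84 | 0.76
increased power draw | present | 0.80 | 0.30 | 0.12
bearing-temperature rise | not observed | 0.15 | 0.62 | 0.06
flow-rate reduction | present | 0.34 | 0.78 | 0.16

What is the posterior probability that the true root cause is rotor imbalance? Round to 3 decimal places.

Multiply each prior by the joint likelihood of the reading pattern (using 1 − P(present | H) for each absent reading):
  control-valve sticking: 0.48 × 0.23 × 0.80 × (1 − 0.15) × 0.34 = 0.025524
  electrical fault: 0.27 × 0.84 × 0.30 × (1 − 0.62) × 0.78 = 0.020167
  rotor imbalance: 0.25 × 0.76 × 0.12 × (1 − 0.06) × 0.16 = 0.0034291
Normalizing constant Z = 0.025524 + 0.020167 + 0.0034291 = 0.049121.
P(rotor imbalance | evidence) = 0.0034291 / 0.049121 ≈ 0.070.

0.070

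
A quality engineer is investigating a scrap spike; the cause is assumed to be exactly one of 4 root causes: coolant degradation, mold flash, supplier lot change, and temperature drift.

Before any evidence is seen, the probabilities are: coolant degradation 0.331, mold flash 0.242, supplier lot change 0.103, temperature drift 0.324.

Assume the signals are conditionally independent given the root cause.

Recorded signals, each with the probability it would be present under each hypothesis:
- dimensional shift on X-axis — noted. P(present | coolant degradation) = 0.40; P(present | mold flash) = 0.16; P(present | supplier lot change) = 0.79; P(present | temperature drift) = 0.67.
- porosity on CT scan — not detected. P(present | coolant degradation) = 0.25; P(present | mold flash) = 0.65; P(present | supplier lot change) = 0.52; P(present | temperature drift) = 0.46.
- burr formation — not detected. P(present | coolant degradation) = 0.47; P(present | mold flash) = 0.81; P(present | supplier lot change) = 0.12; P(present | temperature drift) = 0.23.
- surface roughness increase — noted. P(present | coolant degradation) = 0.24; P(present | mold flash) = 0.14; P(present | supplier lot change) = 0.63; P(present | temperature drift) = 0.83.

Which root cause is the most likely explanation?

temperature drift

For each hypothesis, the unnormalized posterior weight is prior × product of the signal likelihoods (using 1 − P(present | H) for each absent signal):
  coolant degradation: 0.331 × 0.40 × (1 − 0.25) × (1 − 0.47) × 0.24 = 0.012631
  mold flash: 0.242 × 0.16 × (1 − 0.65) × (1 − 0.81) × 0.14 = 0.00036048
  supplier lot change: 0.103 × 0.79 × (1 − 0.52) × (1 − 0.12) × 0.63 = 0.021654
  temperature drift: 0.324 × 0.67 × (1 − 0.46) × (1 − 0.23) × 0.83 = 0.074917
Marginal likelihood of the evidence = 0.10956.
P(coolant degradation | evidence) ≈ 0.012631 / 0.10956 ≈ 0.115
P(mold flash | evidence) ≈ 0.00036048 / 0.10956 ≈ 0.003
P(supplier lot change | evidence) ≈ 0.021654 / 0.10956 ≈ 0.198
P(temperature drift | evidence) ≈ 0.074917 / 0.10956 ≈ 0.684
The largest is 0.684, so temperature drift is most probable.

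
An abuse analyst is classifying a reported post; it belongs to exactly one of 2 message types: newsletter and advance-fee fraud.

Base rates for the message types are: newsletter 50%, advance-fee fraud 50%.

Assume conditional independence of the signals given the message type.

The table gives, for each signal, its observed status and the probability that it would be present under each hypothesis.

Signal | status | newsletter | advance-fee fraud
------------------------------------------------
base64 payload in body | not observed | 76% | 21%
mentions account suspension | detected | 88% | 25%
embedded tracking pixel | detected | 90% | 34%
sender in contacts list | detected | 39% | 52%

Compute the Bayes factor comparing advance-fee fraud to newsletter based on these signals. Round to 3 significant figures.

0.471

The Bayes factor is the ratio of the joint likelihoods of the signal pattern under the two hypotheses (using 1 − P(present | H) for each absent signal).
  advance-fee fraud: (1 − 0.21) × 0.25 × 0.34 × 0.52 = 0.034918
  newsletter: (1 − 0.76) × 0.88 × 0.90 × 0.39 = 0.074131
Bayes factor = 0.034918 / 0.074131 ≈ 0.471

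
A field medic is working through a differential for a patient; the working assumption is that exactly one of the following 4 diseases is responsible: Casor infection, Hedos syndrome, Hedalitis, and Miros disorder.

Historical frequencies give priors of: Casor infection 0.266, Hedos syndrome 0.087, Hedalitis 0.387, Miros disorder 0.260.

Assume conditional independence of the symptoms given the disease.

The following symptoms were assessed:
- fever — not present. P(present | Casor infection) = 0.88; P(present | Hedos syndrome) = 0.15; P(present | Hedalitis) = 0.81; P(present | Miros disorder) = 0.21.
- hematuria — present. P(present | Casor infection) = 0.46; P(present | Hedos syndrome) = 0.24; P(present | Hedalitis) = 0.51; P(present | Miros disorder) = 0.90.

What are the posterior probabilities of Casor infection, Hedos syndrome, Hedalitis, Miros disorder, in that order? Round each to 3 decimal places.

By Bayes' rule with conditional independence, the unnormalized weight for each hypothesis is prior × ∏ likelihoods (using 1 − P(present | H) for each absent symptom):
  Casor infection: 0.266 × (1 − 0.88) × 0.46 = 0.014683
  Hedos syndrome: 0.087 × (1 − 0.15) × 0.24 = 0.017748
  Hedalitis: 0.387 × (1 − 0.81) × 0.51 = 0.0375
  Miros disorder: 0.260 × (1 − 0.21) × 0.90 = 0.18486
Marginal likelihood of the evidence = 0.25479.
P(Casor infection | evidence) = 0.014683 / 0.25479 ≈ 0.058
P(Hedos syndrome | evidence) = 0.017748 / 0.25479 ≈ 0.070
P(Hedalitis | evidence) = 0.0375 / 0.25479 ≈ 0.147
P(Miros disorder | evidence) = 0.18486 / 0.25479 ≈ 0.726

0.058, 0.070, 0.147, 0.726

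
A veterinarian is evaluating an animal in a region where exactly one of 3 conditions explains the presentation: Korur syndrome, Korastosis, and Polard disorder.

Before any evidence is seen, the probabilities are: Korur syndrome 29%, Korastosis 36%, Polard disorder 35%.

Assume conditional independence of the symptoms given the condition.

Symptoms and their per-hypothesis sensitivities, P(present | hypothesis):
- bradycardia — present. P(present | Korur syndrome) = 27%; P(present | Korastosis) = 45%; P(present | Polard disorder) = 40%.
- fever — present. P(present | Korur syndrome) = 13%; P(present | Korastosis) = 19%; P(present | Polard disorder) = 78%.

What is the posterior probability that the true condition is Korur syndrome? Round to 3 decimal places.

0.068

Multiply each prior by the joint likelihood of the symptom pattern:
  Korur syndrome: 0.29 × 0.27 × 0.13 = 0.010179
  Korastosis: 0.36 × 0.45 × 0.19 = 0.03078
  Polard disorder: 0.35 × 0.40 × 0.78 = 0.1092
The unnormalized weights sum to 0.15016.
P(Korur syndrome | evidence) = 0.010179 / 0.15016 ≈ 0.068.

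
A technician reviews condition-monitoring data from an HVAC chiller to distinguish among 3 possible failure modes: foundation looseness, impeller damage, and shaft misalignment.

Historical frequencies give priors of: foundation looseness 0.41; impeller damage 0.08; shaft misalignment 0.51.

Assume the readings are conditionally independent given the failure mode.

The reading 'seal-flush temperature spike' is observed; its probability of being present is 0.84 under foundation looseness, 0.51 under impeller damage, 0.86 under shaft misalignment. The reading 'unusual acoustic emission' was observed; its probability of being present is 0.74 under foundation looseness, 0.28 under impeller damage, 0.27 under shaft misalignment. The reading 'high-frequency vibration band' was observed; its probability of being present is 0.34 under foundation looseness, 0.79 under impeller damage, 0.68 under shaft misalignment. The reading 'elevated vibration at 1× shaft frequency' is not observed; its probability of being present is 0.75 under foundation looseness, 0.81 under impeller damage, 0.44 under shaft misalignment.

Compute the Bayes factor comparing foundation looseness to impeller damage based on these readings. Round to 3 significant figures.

2.47

Joint likelihood of the reading pattern under each hypothesis (using 1 − P(present | H) for each absent reading):
  foundation looseness: 0.84 × 0.74 × 0.34 × (1 − 0.75) = 0.052836
  impeller damage: 0.51 × 0.28 × 0.79 × (1 − 0.81) = 0.021434
Bayes factor = 0.052836 / 0.021434 ≈ 2.47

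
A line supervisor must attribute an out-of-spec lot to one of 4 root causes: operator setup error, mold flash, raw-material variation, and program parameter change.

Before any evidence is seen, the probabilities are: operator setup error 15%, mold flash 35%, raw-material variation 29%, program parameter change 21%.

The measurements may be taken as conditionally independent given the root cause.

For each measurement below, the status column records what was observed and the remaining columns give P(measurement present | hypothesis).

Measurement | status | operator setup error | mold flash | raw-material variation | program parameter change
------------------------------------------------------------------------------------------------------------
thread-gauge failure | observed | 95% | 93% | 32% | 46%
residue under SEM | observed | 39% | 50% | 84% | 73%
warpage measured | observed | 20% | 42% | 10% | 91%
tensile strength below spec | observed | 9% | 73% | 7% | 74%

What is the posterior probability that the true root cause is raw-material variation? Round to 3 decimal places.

0.006

Multiply each prior by the joint likelihood of the measurement pattern:
  operator setup error: 0.15 × 0.95 × 0.39 × 0.20 × 0.09 = 0.0010003
  mold flash: 0.35 × 0.93 × 0.50 × 0.42 × 0.73 = 0.049899
  raw-material variation: 0.29 × 0.32 × 0.84 × 0.10 × 0.07 = 0.00054566
  program parameter change: 0.21 × 0.46 × 0.73 × 0.91 × 0.74 = 0.047487
The unnormalized weights sum to 0.098932.
P(raw-material variation | evidence) = 0.00054566 / 0.098932 ≈ 0.006.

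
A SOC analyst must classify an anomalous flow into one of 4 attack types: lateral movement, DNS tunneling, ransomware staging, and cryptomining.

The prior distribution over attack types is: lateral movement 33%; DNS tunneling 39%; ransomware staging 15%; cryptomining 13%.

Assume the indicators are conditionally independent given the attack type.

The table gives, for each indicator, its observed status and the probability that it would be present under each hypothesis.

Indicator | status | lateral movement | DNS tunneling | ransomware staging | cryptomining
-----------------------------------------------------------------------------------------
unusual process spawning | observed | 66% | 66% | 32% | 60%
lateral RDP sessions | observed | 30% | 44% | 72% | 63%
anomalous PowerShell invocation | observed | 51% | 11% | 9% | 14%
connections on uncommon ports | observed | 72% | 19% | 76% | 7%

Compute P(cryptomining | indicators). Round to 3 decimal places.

0.016

By Bayes' rule with conditional independence, the unnormalized weight for each hypothesis is prior × ∏ likelihoods:
  lateral movement: 0.33 × 0.66 × 0.30 × 0.51 × 0.72 = 0.023993
  DNS tunneling: 0.39 × 0.66 × 0.44 × 0.11 × 0.19 = 0.0023671
  ransomware staging: 0.15 × 0.32 × 0.72 × 0.09 × 0.76 = 0.0023639
  cryptomining: 0.13 × 0.60 × 0.63 × 0.14 × 0.07 = 0.00048157
Normalizing constant Z = 0.023993 + 0.0023671 + 0.0023639 + 0.00048157 = 0.029205.
P(cryptomining | evidence) = 0.00048157 / 0.029205 ≈ 0.016.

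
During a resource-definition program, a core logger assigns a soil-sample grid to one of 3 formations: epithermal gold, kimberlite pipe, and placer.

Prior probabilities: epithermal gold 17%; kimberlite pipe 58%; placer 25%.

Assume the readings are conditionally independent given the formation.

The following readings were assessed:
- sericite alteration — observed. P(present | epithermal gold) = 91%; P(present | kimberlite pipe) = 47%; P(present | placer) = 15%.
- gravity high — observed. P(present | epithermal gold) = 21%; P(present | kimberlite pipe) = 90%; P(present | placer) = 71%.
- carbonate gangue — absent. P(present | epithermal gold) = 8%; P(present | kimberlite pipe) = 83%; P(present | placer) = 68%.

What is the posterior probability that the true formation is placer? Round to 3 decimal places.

By Bayes' rule with conditional independence, the unnormalized weight for each hypothesis is prior × ∏ likelihoods (using 1 − P(present | H) for each absent reading):
  epithermal gold: 0.17 × 0.91 × 0.21 × (1 − 0.08) = 0.029888
  kimberlite pipe: 0.58 × 0.47 × 0.90 × (1 − 0.83) = 0.041708
  placer: 0.25 × 0.15 × 0.71 × (1 − 0.68) = 0.00852
The unnormalized weights sum to 0.080116.
P(placer | evidence) = 0.00852 / 0.080116 ≈ 0.106.

0.106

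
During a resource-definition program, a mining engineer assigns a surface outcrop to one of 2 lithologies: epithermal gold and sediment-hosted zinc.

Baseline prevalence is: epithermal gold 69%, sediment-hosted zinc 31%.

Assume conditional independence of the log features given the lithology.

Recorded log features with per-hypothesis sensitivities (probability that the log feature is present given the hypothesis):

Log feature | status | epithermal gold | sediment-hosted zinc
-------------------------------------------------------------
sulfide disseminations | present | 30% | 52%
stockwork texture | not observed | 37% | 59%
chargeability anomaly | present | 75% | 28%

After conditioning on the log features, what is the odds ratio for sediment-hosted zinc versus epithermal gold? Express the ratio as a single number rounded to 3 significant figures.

Posterior odds equal prior odds times the likelihood ratio; only the two competing hypotheses matter (using 1 − P(present | H) for each absent log feature).
  sediment-hosted zinc: 0.31 × 0.52 × (1 − 0.59) × 0.28 = 0.018506
  epithermal gold: 0.69 × 0.30 × (1 − 0.37) × 0.75 = 0.097807
Posterior odds = 0.018506 / 0.097807 ≈ 0.189.

0.189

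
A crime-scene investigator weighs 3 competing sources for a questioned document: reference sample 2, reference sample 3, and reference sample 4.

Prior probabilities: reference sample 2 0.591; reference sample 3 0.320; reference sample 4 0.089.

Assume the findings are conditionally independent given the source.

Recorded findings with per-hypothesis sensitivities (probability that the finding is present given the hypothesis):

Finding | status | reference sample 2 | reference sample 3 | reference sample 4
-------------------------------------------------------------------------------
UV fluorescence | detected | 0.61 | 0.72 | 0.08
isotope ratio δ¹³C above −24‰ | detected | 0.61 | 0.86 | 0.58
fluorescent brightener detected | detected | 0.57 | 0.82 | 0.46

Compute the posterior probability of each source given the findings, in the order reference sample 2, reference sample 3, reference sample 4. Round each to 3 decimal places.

By Bayes' rule with conditional independence, the unnormalized weight for each hypothesis is prior × ∏ likelihoods:
  reference sample 2: 0.591 × 0.61 × 0.61 × 0.57 = 0.12535
  reference sample 3: 0.320 × 0.72 × 0.86 × 0.82 = 0.16248
  reference sample 4: 0.089 × 0.08 × 0.58 × 0.46 = 0.0018996
The unnormalized weights sum to 0.28973.
P(reference sample 2 | evidence) = 0.12535 / 0.28973 ≈ 0.433
P(reference sample 3 | evidence) = 0.16248 / 0.28973 ≈ 0.561
P(reference sample 4 | evidence) = 0.0018996 / 0.28973 ≈ 0.007

0.433, 0.561, 0.007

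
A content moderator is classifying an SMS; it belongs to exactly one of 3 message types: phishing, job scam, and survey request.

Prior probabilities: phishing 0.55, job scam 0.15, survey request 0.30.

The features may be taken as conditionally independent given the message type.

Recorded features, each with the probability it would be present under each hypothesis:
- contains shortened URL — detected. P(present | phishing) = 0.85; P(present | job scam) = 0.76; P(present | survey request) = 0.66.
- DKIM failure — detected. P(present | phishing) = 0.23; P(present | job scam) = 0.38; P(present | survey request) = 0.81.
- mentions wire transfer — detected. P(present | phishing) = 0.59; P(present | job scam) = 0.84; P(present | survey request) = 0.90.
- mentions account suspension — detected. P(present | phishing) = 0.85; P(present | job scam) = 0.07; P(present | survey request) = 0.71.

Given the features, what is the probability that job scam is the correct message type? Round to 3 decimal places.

For each hypothesis, the unnormalized posterior weight is prior × product of the feature likelihoods:
  phishing: 0.55 × 0.85 × 0.23 × 0.59 × 0.85 = 0.053924
  job scam: 0.15 × 0.76 × 0.38 × 0.84 × 0.07 = 0.0025472
  survey request: 0.30 × 0.66 × 0.81 × 0.90 × 0.71 = 0.10248
Normalizing constant Z = 0.053924 + 0.0025472 + 0.10248 = 0.15895.
P(job scam | evidence) = 0.0025472 / 0.15895 ≈ 0.016.

0.016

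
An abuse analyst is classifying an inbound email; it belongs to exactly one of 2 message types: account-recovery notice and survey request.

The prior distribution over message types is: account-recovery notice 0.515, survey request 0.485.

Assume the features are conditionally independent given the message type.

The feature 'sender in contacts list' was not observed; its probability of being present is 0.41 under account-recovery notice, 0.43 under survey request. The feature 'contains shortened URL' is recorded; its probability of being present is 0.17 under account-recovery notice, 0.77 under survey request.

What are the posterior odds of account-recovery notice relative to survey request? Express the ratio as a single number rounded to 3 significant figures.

0.243

Unnormalized posterior weight (prior times the feature likelihoods) for each of the two hypotheses (using 1 − P(present | H) for each absent feature):
  account-recovery notice: 0.515 × (1 − 0.41) × 0.17 = 0.051655
  survey request: 0.485 × (1 − 0.43) × 0.77 = 0.21287
Odds(account-recovery notice : survey request) = 0.051655 / 0.21287 ≈ 0.243.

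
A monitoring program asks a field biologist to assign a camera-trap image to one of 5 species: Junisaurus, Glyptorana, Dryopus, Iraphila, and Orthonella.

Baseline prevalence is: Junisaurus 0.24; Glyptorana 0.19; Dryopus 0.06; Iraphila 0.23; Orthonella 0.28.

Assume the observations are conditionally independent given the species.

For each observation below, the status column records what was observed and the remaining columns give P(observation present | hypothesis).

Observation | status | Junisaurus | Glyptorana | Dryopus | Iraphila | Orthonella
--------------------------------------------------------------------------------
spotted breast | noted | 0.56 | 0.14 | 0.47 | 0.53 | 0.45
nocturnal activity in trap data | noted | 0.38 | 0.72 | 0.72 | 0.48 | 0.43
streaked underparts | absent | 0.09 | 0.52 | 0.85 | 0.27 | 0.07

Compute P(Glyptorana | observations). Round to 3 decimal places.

0.061

For each hypothesis, the unnormalized posterior weight is prior × product of the observation likelihoods (using 1 − P(present | H) for each absent observation):
  Junisaurus: 0.24 × 0.56 × 0.38 × (1 − 0.09) = 0.046476
  Glyptorana: 0.19 × 0.14 × 0.72 × (1 − 0.52) = 0.009193
  Dryopus: 0.06 × 0.47 × 0.72 × (1 − 0.85) = 0.0030456
  Iraphila: 0.23 × 0.53 × 0.48 × (1 − 0.27) = 0.042714
  Orthonella: 0.28 × 0.45 × 0.43 × (1 − 0.07) = 0.050387
Marginal likelihood of the evidence = 0.15182.
P(Glyptorana | evidence) = 0.009193 / 0.15182 ≈ 0.061.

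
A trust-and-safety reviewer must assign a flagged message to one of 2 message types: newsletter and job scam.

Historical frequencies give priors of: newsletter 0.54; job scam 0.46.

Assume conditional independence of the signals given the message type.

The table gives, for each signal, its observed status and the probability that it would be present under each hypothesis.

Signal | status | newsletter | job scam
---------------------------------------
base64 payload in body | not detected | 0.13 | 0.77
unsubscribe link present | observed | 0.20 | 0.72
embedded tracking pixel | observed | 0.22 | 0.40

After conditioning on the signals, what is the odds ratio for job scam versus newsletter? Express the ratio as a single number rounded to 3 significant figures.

1.47

The normalizing constant cancels in an odds ratio, so compute prior × likelihood for the two hypotheses only (using 1 − P(present | H) for each absent signal):
  job scam: 0.46 × (1 − 0.77) × 0.72 × 0.40 = 0.03047
  newsletter: 0.54 × (1 − 0.13) × 0.20 × 0.22 = 0.020671
Odds(job scam : newsletter) = 0.03047 / 0.020671 ≈ 1.47.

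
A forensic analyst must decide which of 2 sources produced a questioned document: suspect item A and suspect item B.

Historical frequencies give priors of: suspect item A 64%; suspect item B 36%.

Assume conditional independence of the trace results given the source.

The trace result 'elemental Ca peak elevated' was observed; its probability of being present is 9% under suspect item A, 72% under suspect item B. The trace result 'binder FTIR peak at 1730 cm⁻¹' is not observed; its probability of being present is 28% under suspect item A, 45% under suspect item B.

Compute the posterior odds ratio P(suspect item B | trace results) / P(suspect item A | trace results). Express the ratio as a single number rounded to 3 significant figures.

3.44

The normalizing constant cancels in an odds ratio, so compute prior × likelihood for the two hypotheses only (using 1 − P(present | H) for each absent trace result):
  suspect item B: 0.36 × 0.72 × (1 − 0.45) = 0.14256
  suspect item A: 0.64 × 0.09 × (1 − 0.28) = 0.041472
Odds(suspect item B : suspect item A) = 0.14256 / 0.041472 ≈ 3.44.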